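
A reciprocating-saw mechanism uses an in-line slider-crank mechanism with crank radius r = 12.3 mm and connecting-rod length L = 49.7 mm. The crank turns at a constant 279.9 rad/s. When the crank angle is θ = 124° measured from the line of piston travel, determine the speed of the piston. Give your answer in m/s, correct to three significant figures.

2.45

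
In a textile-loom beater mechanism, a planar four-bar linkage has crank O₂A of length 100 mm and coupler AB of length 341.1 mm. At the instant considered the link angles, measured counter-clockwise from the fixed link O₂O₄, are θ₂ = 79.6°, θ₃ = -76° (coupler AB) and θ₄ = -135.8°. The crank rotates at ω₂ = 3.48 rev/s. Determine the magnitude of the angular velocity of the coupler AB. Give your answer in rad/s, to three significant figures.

ω₂ = 21.87 rad/s (from 3.48 rev/s).
Differentiating the loop-closure r₂e^{iθ₂}+r₃e^{iθ₃}=r₁+r₄e^{iθ₄} gives r₂ω₂e^{iθ₂}+r₃ω₃e^{iθ₃}=r₄ω₄e^{iθ₄}.
Eliminating the other unknown: ω₃ = r₂ω₂ sin(θ₄−θ₂) / [r₃ sin(θ₃−θ₄)].
Numerator sine = +0.57928; denominator sine = +0.86427.
Result = 0.1·21.87·(+0.57928) / (0.3411·(+0.86427)) = +4.2965 rad/s; magnitude 4.2965 rad/s.

4.30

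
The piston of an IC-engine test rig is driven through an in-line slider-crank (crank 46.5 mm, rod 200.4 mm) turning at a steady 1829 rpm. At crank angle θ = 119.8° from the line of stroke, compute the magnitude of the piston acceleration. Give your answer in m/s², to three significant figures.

1050

ω = 2π·1829/60 = 191.5 rad/s
x(θ) = r cosθ + √(L² − r² sin²θ); with ω constant, a = ω²·d²x/dθ².
d²x/dθ² = −r cosθ − r²(cos2θ)/√u − r⁴ sin²2θ/(4u^{3/2}),  u = L² − r² sin²θ = 0.0385319 m².
Substituting r = 0.0465 m, L = 0.2004 m, θ = 119.8°: d²x/dθ² = +0.028568 m.
a = ω²·d²x/dθ² = (191.5)²·(+0.028568) = +1048 m/s²;  |a| = 1048 m/s².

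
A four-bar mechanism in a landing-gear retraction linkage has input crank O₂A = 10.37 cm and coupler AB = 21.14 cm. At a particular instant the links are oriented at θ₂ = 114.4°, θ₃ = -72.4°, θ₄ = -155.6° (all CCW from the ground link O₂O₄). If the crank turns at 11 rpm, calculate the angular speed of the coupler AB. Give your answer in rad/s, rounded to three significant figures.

0.569

ω₂ = 1.152 rad/s (from 11 rpm).
Differentiating the loop-closure r₂e^{iθ₂}+r₃e^{iθ₃}=r₁+r₄e^{iθ₄} gives r₂ω₂e^{iθ₂}+r₃ω₃e^{iθ₃}=r₄ω₄e^{iθ₄}.
Eliminating the other unknown: ω₃ = r₂ω₂ sin(θ₄−θ₂) / [r₃ sin(θ₃−θ₄)].
Numerator sine = +1.00000; denominator sine = +0.99297.
Result = 0.1037·1.152·(+1.00000) / (0.2114·(+0.99297)) = +0.56906 rad/s; magnitude 0.56906 rad/s.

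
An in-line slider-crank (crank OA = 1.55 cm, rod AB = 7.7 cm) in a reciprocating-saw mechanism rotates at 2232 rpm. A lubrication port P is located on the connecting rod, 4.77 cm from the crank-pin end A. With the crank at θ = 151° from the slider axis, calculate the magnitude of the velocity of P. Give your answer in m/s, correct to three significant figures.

1.97

ω = 233.7 rad/s.  Crank-pin speed |V_A| = rω = 3.6229 m/s, perpendicular to OA.
Rod angle: sinφ = −(r/L) sinθ ⇒ φ = -5.600°; ω_rod = −rω cosθ/√(L²−r²sin²θ) = +41.349 rad/s.
V_P = V_A + ω_rod × AP, with AP = 0.0477 m along the rod.
Components: V_Px = −rω sinθ − a·ω_rod·sinφ = -1.5639 m/s;  V_Py = rω cosθ + a·ω_rod·cosφ = -1.2057 m/s.
|V_P| = √(V_Px² + V_Py²) = 1.9748 m/s.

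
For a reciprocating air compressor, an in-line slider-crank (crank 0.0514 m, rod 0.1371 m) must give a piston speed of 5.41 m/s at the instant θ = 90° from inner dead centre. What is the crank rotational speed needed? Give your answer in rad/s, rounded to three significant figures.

For an in-line slider-crank, |v_piston| = rω|sinθ|·[1 + r cosθ/√(L² − r² sin²θ)].
With r = 0.0514 m, L = 0.1371 m, θ = 90°: the bracketed kinematic factor |dx/dθ| = 0.0514 m.
ω = v/|dx/dθ| = 5.41/0.0514 = 105.25 rad/s.

105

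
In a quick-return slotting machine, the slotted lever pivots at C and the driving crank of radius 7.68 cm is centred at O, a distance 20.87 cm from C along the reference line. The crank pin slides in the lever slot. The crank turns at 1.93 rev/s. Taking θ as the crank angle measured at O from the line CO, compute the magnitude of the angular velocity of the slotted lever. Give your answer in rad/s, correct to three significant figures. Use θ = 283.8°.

2.06

ω = 12.13 rad/s (from 1.93 rev/s).
Crank pin A relative to C: A = (d + r cosθ, r sinθ); lever angle φ = atan2(r sinθ, d + r cosθ).
Differentiating tanφ: φ̇ = rω(d cosθ + r)/(d² + r² + 2dr cosθ).
d² + r² + 2dr cosθ = |CA|² = 0.0571004 m²;  d cosθ + r = +0.12658 m.
|ω_lever| = |0.0768·12.13·+0.12658| / 0.0571004 = 2.0646 rad/s.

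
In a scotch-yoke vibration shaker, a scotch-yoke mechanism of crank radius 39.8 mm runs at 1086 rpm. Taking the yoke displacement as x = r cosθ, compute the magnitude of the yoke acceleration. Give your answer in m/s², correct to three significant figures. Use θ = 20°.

ω = 113.7 rad/s (from 1086 rpm).
x = r cosθ ⇒ ẍ = −rω² cosθ (ω constant).
|a| = rω²|cosθ| = 0.0398·(113.7)²·|cos 20°| = 483.71 m/s².

484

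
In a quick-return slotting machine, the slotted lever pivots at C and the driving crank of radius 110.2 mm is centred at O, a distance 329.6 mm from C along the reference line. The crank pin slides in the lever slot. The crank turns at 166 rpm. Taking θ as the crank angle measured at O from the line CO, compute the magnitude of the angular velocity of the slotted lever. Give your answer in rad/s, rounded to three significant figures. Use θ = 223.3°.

3.66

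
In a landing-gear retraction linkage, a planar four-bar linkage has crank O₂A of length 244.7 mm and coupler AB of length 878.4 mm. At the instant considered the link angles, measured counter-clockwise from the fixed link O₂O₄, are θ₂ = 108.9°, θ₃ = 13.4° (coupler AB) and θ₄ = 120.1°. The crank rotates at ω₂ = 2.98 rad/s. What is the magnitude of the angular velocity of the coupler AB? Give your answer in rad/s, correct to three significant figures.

0.168

ω₂ = 2.98 rad/s
Differentiating the loop-closure r₂e^{iθ₂}+r₃e^{iθ₃}=r₁+r₄e^{iθ₄} gives r₂ω₂e^{iθ₂}+r₃ω₃e^{iθ₃}=r₄ω₄e^{iθ₄}.
Eliminating the other unknown: ω₃ = r₂ω₂ sin(θ₄−θ₂) / [r₃ sin(θ₃−θ₄)].
Numerator sine = +0.19423; denominator sine = -0.95782.
Result = 0.2447·2.98·(+0.19423) / (0.8784·(-0.95782)) = -0.16834 rad/s; magnitude 0.16834 rad/s.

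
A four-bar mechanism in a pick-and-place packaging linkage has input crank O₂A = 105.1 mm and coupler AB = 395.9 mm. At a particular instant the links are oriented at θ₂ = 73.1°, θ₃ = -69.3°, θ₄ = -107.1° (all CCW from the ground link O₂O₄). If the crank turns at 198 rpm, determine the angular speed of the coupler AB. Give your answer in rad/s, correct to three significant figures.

0.0313

ω₂ = 20.73 rad/s (from 198 rpm).
Differentiating the loop-closure r₂e^{iθ₂}+r₃e^{iθ₃}=r₁+r₄e^{iθ₄} gives r₂ω₂e^{iθ₂}+r₃ω₃e^{iθ₃}=r₄ω₄e^{iθ₄}.
Eliminating the other unknown: ω₃ = r₂ω₂ sin(θ₄−θ₂) / [r₃ sin(θ₃−θ₄)].
Numerator sine = +0.00349; denominator sine = +0.61291.
Result = 0.1051·20.73·(+0.00349) / (0.3959·(+0.61291)) = +0.031349 rad/s; magnitude 0.031349 rad/s.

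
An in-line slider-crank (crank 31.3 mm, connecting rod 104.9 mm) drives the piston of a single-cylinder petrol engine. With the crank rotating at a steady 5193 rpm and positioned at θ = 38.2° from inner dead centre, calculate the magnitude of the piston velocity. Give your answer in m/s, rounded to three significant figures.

ω = 2π·5193/60 = 543.8 rad/s
For an in-line slider-crank, x = r cosθ + √(L² − r² sin²θ), so v = −rω sinθ·[1 + r cosθ/√(L² − r² sin²θ)].
With r = 0.0313 m, L = 0.1049 m, θ = 38.2°: √(L² − r² sin²θ) = 0.1031 m.
v = −0.0313·543.8·0.61841·[1 + 0.0313·0.78586/0.1031] = -13.037 m/s.
|v| = 13.037 m/s.

13.0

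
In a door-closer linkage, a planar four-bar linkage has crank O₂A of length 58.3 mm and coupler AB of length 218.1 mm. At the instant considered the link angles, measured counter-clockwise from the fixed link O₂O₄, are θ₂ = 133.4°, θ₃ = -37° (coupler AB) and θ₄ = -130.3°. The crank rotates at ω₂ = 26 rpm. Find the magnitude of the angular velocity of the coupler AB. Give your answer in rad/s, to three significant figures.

ω₂ = 2.723 rad/s (from 26 rpm).
Differentiating the loop-closure r₂e^{iθ₂}+r₃e^{iθ₃}=r₁+r₄e^{iθ₄} gives r₂ω₂e^{iθ₂}+r₃ω₃e^{iθ₃}=r₄ω₄e^{iθ₄}.
Eliminating the other unknown: ω₃ = r₂ω₂ sin(θ₄−θ₂) / [r₃ sin(θ₃−θ₄)].
Numerator sine = +0.99396; denominator sine = +0.99834.
Result = 0.0583·2.723·(+0.99396) / (0.2181·(+0.99834)) = +0.72461 rad/s; magnitude 0.72461 rad/s.

0.725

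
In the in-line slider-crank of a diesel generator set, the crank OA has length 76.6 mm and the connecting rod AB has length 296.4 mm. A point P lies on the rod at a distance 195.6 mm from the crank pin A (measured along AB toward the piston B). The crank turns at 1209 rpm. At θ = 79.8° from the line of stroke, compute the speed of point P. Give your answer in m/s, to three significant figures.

ω = 126.6 rad/s.  Crank-pin speed |V_A| = rω = 9.698 m/s, perpendicular to OA.
Rod angle: sinφ = −(r/L) sinθ ⇒ φ = -14.735°; ω_rod = −rω cosθ/√(L²−r²sin²θ) = -5.9911 rad/s.
V_P = V_A + ω_rod × AP, with AP = 0.1956 m along the rod.
Components: V_Px = −rω sinθ − a·ω_rod·sinφ = -9.8428 m/s;  V_Py = rω cosθ + a·ω_rod·cosφ = +0.58405 m/s.
|V_P| = √(V_Px² + V_Py²) = 9.8601 m/s.

9.86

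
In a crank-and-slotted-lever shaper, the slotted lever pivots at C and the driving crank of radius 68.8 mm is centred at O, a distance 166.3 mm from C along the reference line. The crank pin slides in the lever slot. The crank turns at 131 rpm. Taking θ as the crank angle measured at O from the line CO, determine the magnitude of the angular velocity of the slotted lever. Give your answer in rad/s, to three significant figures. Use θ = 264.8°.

ω = 13.72 rad/s (from 131 rpm).
Crank pin A relative to C: A = (d + r cosθ, r sinθ); lever angle φ = atan2(r sinθ, d + r cosθ).
Differentiating tanφ: φ̇ = rω(d cosθ + r)/(d² + r² + 2dr cosθ).
d² + r² + 2dr cosθ = |CA|² = 0.0303152 m²;  d cosθ + r = +0.053728 m.
|ω_lever| = |0.0688·13.72·+0.053728| / 0.0303152 = 1.6727 rad/s.

1.67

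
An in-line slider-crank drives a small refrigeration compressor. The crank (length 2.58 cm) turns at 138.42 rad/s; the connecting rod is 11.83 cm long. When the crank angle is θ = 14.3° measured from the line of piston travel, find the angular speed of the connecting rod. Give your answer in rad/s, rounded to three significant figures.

29.3

ω = 138.4 rad/s
The rod makes angle φ with the slider axis where L sinφ = r sinθ; differentiating, L cosφ·φ̇ = r ω cosθ.
L cosφ = √(L² − r² sin²θ) = 0.11813 m.
|ω_rod| = r ω |cosθ| / √(L² − r² sin²θ) = 0.0258·138.4·0.96902/0.11813 = 29.295 rad/s.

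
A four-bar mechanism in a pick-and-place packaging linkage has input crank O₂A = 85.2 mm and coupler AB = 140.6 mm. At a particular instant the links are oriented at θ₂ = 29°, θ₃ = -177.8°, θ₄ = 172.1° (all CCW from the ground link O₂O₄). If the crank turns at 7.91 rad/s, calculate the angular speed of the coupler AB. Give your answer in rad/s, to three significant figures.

16.4

ω₂ = 7.91 rad/s
Differentiating the loop-closure r₂e^{iθ₂}+r₃e^{iθ₃}=r₁+r₄e^{iθ₄} gives r₂ω₂e^{iθ₂}+r₃ω₃e^{iθ₃}=r₄ω₄e^{iθ₄}.
Eliminating the other unknown: ω₃ = r₂ω₂ sin(θ₄−θ₂) / [r₃ sin(θ₃−θ₄)].
Numerator sine = +0.60042; denominator sine = +0.17537.
Result = 0.0852·7.91·(+0.60042) / (0.1406·(+0.17537)) = +16.411 rad/s; magnitude 16.411 rad/s.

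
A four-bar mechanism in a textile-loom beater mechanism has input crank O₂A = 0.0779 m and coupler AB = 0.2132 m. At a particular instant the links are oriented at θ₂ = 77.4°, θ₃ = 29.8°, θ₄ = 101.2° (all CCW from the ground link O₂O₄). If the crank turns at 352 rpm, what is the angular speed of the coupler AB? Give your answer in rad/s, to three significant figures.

ω₂ = 36.86 rad/s (from 352 rpm).
Differentiating the loop-closure r₂e^{iθ₂}+r₃e^{iθ₃}=r₁+r₄e^{iθ₄} gives r₂ω₂e^{iθ₂}+r₃ω₃e^{iθ₃}=r₄ω₄e^{iθ₄}.
Eliminating the other unknown: ω₃ = r₂ω₂ sin(θ₄−θ₂) / [r₃ sin(θ₃−θ₄)].
Numerator sine = +0.40355; denominator sine = -0.94777.
Result = 0.0779·36.86·(+0.40355) / (0.2132·(-0.94777)) = -5.7347 rad/s; magnitude 5.7347 rad/s.

5.73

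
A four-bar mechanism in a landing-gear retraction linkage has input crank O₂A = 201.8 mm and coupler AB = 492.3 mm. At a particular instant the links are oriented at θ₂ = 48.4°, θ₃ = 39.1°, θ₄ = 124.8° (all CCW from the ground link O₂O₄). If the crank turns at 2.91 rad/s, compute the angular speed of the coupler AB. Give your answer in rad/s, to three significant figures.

ω₂ = 2.91 rad/s
Differentiating the loop-closure r₂e^{iθ₂}+r₃e^{iθ₃}=r₁+r₄e^{iθ₄} gives r₂ω₂e^{iθ₂}+r₃ω₃e^{iθ₃}=r₄ω₄e^{iθ₄}.
Eliminating the other unknown: ω₃ = r₂ω₂ sin(θ₄−θ₂) / [r₃ sin(θ₃−θ₄)].
Numerator sine = +0.97196; denominator sine = -0.99719.
Result = 0.2018·2.91·(+0.97196) / (0.4923·(-0.99719)) = -1.1627 rad/s; magnitude 1.1627 rad/s.

1.16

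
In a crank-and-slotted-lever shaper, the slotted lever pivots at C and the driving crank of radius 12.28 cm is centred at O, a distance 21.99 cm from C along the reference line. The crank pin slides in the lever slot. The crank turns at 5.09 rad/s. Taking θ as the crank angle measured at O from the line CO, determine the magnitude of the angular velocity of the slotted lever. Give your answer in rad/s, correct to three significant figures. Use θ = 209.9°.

2.55

ω = 5.09 rad/s
Crank pin A relative to C: A = (d + r cosθ, r sinθ); lever angle φ = atan2(r sinθ, d + r cosθ).
Differentiating tanφ: φ̇ = rω(d cosθ + r)/(d² + r² + 2dr cosθ).
d² + r² + 2dr cosθ = |CA|² = 0.016617 m²;  d cosθ + r = -0.067831 m.
|ω_lever| = |0.1228·5.09·-0.067831| / 0.016617 = 2.5515 rad/s.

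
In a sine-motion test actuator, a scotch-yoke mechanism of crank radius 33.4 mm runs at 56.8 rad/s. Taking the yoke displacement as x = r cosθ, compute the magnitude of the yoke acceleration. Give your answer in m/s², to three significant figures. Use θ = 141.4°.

ω = 56.8 rad/s
x = r cosθ ⇒ ẍ = −rω² cosθ (ω constant).
|a| = rω²|cosθ| = 0.0334·(56.8)²·|cos 141.4°| = 84.214 m/s².

84.2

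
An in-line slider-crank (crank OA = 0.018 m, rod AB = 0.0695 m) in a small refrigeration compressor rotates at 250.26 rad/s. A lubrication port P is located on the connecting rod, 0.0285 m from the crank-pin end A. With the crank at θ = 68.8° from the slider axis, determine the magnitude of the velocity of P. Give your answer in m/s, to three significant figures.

4.47

ω = 250.3 rad/s.  Crank-pin speed |V_A| = rω = 4.5047 m/s, perpendicular to OA.
Rod angle: sinφ = −(r/L) sinθ ⇒ φ = -13.973°; ω_rod = −rω cosθ/√(L²−r²sin²θ) = -24.154 rad/s.
V_P = V_A + ω_rod × AP, with AP = 0.0285 m along the rod.
Components: V_Px = −rω sinθ − a·ω_rod·sinφ = -4.366 m/s;  V_Py = rω cosθ + a·ω_rod·cosφ = +0.96099 m/s.
|V_P| = √(V_Px² + V_Py²) = 4.4705 m/s.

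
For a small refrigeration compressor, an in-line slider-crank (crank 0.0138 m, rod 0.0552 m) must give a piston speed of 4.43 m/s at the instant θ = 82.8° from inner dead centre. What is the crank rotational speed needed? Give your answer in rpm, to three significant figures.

2990

For an in-line slider-crank, |v_piston| = rω|sinθ|·[1 + r cosθ/√(L² − r² sin²θ)].
With r = 0.0138 m, L = 0.0552 m, θ = 82.8°: the bracketed kinematic factor |dx/dθ| = 0.014134 m.
ω = v/|dx/dθ| = 4.43/0.014134 = 313.43 rad/s.
N = 60ω/(2π) = 2993 rpm.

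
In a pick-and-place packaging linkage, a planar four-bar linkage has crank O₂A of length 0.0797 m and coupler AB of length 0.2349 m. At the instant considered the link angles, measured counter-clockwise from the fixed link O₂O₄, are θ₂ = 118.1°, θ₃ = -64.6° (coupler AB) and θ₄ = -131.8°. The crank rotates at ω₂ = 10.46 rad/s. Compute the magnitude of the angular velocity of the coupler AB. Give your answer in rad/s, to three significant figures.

ω₂ = 10.46 rad/s
Differentiating the loop-closure r₂e^{iθ₂}+r₃e^{iθ₃}=r₁+r₄e^{iθ₄} gives r₂ω₂e^{iθ₂}+r₃ω₃e^{iθ₃}=r₄ω₄e^{iθ₄}.
Eliminating the other unknown: ω₃ = r₂ω₂ sin(θ₄−θ₂) / [r₃ sin(θ₃−θ₄)].
Numerator sine = +0.93909; denominator sine = +0.92186.
Result = 0.0797·10.46·(+0.93909) / (0.2349·(+0.92186)) = +3.6153 rad/s; magnitude 3.6153 rad/s.

3.62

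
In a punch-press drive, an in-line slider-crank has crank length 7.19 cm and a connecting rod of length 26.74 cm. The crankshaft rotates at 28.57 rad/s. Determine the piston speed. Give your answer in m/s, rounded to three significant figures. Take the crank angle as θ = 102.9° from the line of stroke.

ω = 28.57 rad/s
For an in-line slider-crank, x = r cosθ + √(L² − r² sin²θ), so v = −rω sinθ·[1 + r cosθ/√(L² − r² sin²θ)].
With r = 0.0719 m, L = 0.2674 m, θ = 102.9°: √(L² − r² sin²θ) = 0.25805 m.
v = −0.0719·28.57·0.97476·[1 + 0.0719·-0.22325/0.25805] = -1.8778 m/s.
|v| = 1.8778 m/s.

1.88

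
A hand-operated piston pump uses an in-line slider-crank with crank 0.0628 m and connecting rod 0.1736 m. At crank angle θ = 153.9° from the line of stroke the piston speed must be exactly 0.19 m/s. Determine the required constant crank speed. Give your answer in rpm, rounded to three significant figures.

For an in-line slider-crank, |v_piston| = rω|sinθ|·[1 + r cosθ/√(L² − r² sin²θ)].
With r = 0.0628 m, L = 0.1736 m, θ = 153.9°: the bracketed kinematic factor |dx/dθ| = 0.018537 m.
ω = v/|dx/dθ| = 0.19/0.018537 = 10.25 rad/s.
N = 60ω/(2π) = 97.878 rpm.

97.9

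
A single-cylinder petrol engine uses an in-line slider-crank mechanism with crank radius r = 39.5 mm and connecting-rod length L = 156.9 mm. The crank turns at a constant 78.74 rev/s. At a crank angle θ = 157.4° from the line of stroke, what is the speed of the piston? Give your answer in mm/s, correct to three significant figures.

ω = 2π·78.7 = 494.7 rad/s
For an in-line slider-crank, x = r cosθ + √(L² − r² sin²θ), so v = −rω sinθ·[1 + r cosθ/√(L² − r² sin²θ)].
With r = 0.0395 m, L = 0.1569 m, θ = 157.4°: √(L² − r² sin²θ) = 0.15616 m.
v = −0.0395·494.7·0.38430·[1 + 0.0395·-0.92321/0.15616] = -5.7563 m/s.
|v| = 5.7563 m/s = 5756.3 mm/s.

5760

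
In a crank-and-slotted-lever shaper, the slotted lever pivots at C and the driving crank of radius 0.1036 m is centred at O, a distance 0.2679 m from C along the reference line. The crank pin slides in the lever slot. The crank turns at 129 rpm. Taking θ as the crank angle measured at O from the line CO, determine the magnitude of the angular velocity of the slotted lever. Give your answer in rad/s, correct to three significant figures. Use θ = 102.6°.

0.898

ω = 13.51 rad/s (from 129 rpm).
Crank pin A relative to C: A = (d + r cosθ, r sinθ); lever angle φ = atan2(r sinθ, d + r cosθ).
Differentiating tanφ: φ̇ = rω(d cosθ + r)/(d² + r² + 2dr cosθ).
d² + r² + 2dr cosθ = |CA|² = 0.0703945 m²;  d cosθ + r = +0.045159 m.
|ω_lever| = |0.1036·13.51·+0.045159| / 0.0703945 = 0.89782 rad/s.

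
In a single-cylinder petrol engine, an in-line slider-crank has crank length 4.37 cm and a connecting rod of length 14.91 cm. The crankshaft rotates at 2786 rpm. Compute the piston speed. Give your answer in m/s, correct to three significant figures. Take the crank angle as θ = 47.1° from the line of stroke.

11.2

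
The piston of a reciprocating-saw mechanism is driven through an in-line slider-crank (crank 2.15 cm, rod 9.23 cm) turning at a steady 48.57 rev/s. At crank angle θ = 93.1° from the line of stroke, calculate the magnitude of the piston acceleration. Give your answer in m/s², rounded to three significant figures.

ω = 2π·48.6 = 305.2 rad/s
x(θ) = r cosθ + √(L² − r² sin²θ); with ω constant, a = ω²·d²x/dθ².
d²x/dθ² = −r cosθ − r²(cos2θ)/√u − r⁴ sin²2θ/(4u^{3/2}),  u = L² − r² sin²θ = 0.00805839 m².
Substituting r = 0.0215 m, L = 0.0923 m, θ = 93.1°: d²x/dθ² = +0.0062811 m.
a = ω²·d²x/dθ² = (305.2)²·(+0.0062811) = +584.96 m/s²;  |a| = 584.96 m/s².

585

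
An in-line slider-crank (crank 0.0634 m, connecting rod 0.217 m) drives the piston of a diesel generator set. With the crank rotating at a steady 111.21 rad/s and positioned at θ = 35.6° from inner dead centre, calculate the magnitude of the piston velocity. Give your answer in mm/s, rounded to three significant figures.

5090

ω = 111.2 rad/s
For an in-line slider-crank, x = r cosθ + √(L² − r² sin²θ), so v = −rω sinθ·[1 + r cosθ/√(L² − r² sin²θ)].
With r = 0.0634 m, L = 0.217 m, θ = 35.6°: √(L² − r² sin²θ) = 0.21384 m.
v = −0.0634·111.2·0.58212·[1 + 0.0634·0.81310/0.21384] = -5.0938 m/s.
|v| = 5.0938 m/s = 5093.8 mm/s.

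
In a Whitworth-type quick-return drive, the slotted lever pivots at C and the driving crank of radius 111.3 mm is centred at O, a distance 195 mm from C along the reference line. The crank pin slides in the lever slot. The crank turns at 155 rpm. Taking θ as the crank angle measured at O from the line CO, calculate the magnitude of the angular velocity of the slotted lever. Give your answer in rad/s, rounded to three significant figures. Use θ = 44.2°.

ω = 16.23 rad/s (from 155 rpm).
Crank pin A relative to C: A = (d + r cosθ, r sinθ); lever angle φ = atan2(r sinθ, d + r cosθ).
Differentiating tanφ: φ̇ = rω(d cosθ + r)/(d² + r² + 2dr cosθ).
d² + r² + 2dr cosθ = |CA|² = 0.0815316 m²;  d cosθ + r = +0.2511 m.
|ω_lever| = |0.1113·16.23·+0.2511| / 0.0815316 = 5.5638 rad/s.

5.56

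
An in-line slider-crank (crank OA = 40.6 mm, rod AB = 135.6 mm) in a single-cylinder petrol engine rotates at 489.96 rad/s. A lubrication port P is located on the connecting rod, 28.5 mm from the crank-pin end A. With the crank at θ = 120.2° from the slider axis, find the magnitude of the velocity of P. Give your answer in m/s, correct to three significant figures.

18.4

ω = 490 rad/s.  Crank-pin speed |V_A| = rω = 19.892 m/s, perpendicular to OA.
Rod angle: sinφ = −(r/L) sinθ ⇒ φ = -14.997°; ω_rod = −rω cosθ/√(L²−r²sin²θ) = +76.395 rad/s.
V_P = V_A + ω_rod × AP, with AP = 0.0285 m along the rod.
Components: V_Px = −rω sinθ − a·ω_rod·sinφ = -16.629 m/s;  V_Py = rω cosθ + a·ω_rod·cosφ = -7.9032 m/s.
|V_P| = √(V_Px² + V_Py²) = 18.412 m/s.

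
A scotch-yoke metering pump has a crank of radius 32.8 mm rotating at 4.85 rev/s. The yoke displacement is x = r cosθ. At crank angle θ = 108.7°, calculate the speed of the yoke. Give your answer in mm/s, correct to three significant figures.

ω = 30.47 rad/s (from 4.85 rev/s).
x = r cosθ ⇒ ẋ = −rω sinθ.
|v| = rω|sinθ| = 0.0328·30.47·|sin 108.7°| = 0.94676 m/s = 946.76 mm/s.

947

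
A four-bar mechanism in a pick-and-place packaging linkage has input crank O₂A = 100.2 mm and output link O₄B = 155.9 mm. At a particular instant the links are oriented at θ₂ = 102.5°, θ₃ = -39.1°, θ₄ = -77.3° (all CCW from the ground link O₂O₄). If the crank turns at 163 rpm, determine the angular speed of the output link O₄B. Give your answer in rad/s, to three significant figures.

11.0

ω₂ = 17.07 rad/s (from 163 rpm).
Differentiating the loop-closure r₂e^{iθ₂}+r₃e^{iθ₃}=r₁+r₄e^{iθ₄} gives r₂ω₂e^{iθ₂}+r₃ω₃e^{iθ₃}=r₄ω₄e^{iθ₄}.
Eliminating the other unknown: ω₄ = r₂ω₂ sin(θ₂−θ₃) / [r₄ sin(θ₄−θ₃)].
Numerator sine = +0.62115; denominator sine = -0.61841.
Result = 0.1002·17.07·(+0.62115) / (0.1559·(-0.61841)) = -11.019 rad/s; magnitude 11.019 rad/s.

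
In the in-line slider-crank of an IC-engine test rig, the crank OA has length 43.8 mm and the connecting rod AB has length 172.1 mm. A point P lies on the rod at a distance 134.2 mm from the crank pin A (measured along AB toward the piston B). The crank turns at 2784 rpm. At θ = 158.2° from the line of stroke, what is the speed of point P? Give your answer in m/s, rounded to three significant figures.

4.66

ω = 291.5 rad/s.  Crank-pin speed |V_A| = rω = 12.769 m/s, perpendicular to OA.
Rod angle: sinφ = −(r/L) sinθ ⇒ φ = -5.423°; ω_rod = −rω cosθ/√(L²−r²sin²θ) = +69.201 rad/s.
V_P = V_A + ω_rod × AP, with AP = 0.1342 m along the rod.
Components: V_Px = −rω sinθ − a·ω_rod·sinφ = -3.8644 m/s;  V_Py = rω cosθ + a·ω_rod·cosφ = -2.611 m/s.
|V_P| = √(V_Px² + V_Py²) = 4.6638 m/s.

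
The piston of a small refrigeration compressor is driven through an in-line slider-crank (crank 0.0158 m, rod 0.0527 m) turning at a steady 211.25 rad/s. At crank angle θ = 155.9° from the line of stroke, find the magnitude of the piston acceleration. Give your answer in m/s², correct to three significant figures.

ω = 211.2 rad/s
x(θ) = r cosθ + √(L² − r² sin²θ); with ω constant, a = ω²·d²x/dθ².
d²x/dθ² = −r cosθ − r²(cos2θ)/√u − r⁴ sin²2θ/(4u^{3/2}),  u = L² − r² sin²θ = 0.00273567 m².
Substituting r = 0.0158 m, L = 0.0527 m, θ = 155.9°: d²x/dθ² = +0.011181 m.
a = ω²·d²x/dθ² = (211.2)²·(+0.011181) = +498.97 m/s²;  |a| = 498.97 m/s².

499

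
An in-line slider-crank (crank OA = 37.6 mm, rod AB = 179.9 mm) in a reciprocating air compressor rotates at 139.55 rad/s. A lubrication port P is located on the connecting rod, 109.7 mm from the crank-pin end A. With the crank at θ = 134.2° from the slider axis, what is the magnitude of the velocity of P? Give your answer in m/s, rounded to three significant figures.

3.71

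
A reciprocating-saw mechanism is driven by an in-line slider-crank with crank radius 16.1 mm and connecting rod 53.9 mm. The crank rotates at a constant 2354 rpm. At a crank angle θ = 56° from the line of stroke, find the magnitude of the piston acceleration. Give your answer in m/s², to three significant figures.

ω = 2π·2354/60 = 246.5 rad/s
x(θ) = r cosθ + √(L² − r² sin²θ); with ω constant, a = ω²·d²x/dθ².
d²x/dθ² = −r cosθ − r²(cos2θ)/√u − r⁴ sin²2θ/(4u^{3/2}),  u = L² − r² sin²θ = 0.00272705 m².
Substituting r = 0.0161 m, L = 0.0539 m, θ = 56°: d²x/dθ² = -0.007245 m.
a = ω²·d²x/dθ² = (246.5)²·(-0.007245) = -440.26 m/s²;  |a| = 440.26 m/s².

440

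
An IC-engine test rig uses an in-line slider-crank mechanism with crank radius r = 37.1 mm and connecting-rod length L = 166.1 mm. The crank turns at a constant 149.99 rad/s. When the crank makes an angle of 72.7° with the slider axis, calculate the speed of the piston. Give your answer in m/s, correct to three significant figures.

5.67

ω = 150 rad/s
For an in-line slider-crank, x = r cosθ + √(L² − r² sin²θ), so v = −rω sinθ·[1 + r cosθ/√(L² − r² sin²θ)].
With r = 0.0371 m, L = 0.1661 m, θ = 72.7°: √(L² − r² sin²θ) = 0.16228 m.
v = −0.0371·150·0.95476·[1 + 0.0371·0.29737/0.16228] = -5.6741 m/s.
|v| = 5.6741 m/s.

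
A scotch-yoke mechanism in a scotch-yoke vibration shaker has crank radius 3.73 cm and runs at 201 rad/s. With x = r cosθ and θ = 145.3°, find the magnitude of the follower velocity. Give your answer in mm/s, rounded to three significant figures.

ω = 201 rad/s
x = r cosθ ⇒ ẋ = −rω sinθ.
|v| = rω|sinθ| = 0.0373·201·|sin 145.3°| = 4.2681 m/s = 4268.1 mm/s.

4270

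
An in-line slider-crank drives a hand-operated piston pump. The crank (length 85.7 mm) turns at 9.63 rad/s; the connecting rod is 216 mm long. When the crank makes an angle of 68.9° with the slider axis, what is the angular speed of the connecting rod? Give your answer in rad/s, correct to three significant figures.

1.48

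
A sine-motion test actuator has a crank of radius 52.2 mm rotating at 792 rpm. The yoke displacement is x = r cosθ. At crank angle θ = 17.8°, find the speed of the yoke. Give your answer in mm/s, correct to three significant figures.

1320

ω = 82.94 rad/s (from 792 rpm).
x = r cosθ ⇒ ẋ = −rω sinθ.
|v| = rω|sinθ| = 0.0522·82.94·|sin 17.8°| = 1.3235 m/s = 1323.5 mm/s.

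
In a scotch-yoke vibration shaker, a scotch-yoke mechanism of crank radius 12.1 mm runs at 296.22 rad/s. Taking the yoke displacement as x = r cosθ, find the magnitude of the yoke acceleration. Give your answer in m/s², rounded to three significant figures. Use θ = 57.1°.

577

ω = 296.2 rad/s
x = r cosθ ⇒ ẍ = −rω² cosθ (ω constant).
|a| = rω²|cosθ| = 0.0121·(296.2)²·|cos 57.1°| = 576.7 m/s².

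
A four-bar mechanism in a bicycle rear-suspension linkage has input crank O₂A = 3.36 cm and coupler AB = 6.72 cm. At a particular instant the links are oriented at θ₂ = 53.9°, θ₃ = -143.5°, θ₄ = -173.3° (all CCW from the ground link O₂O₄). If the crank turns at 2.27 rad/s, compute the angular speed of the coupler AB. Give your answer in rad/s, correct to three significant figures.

1.68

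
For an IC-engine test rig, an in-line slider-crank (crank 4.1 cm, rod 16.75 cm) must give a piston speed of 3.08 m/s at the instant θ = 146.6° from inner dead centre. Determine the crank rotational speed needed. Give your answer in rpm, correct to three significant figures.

For an in-line slider-crank, |v_piston| = rω|sinθ|·[1 + r cosθ/√(L² − r² sin²θ)].
With r = 0.041 m, L = 0.1675 m, θ = 146.6°: the bracketed kinematic factor |dx/dθ| = 0.017915 m.
ω = v/|dx/dθ| = 3.08/0.017915 = 171.92 rad/s.
N = 60ω/(2π) = 1641.7 rpm.

1640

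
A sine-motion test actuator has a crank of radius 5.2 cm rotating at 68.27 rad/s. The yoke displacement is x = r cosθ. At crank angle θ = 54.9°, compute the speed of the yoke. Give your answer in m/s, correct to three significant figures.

ω = 68.27 rad/s
x = r cosθ ⇒ ẋ = −rω sinθ.
|v| = rω|sinθ| = 0.052·68.27·|sin 54.9°| = 2.9045 m/s.

2.90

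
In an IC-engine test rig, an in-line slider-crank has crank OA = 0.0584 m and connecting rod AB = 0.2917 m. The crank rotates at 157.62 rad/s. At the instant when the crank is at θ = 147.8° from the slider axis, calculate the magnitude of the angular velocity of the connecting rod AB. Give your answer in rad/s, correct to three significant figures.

ω = 157.6 rad/s
The rod makes angle φ with the slider axis where L sinφ = r sinθ; differentiating, L cosφ·φ̇ = r ω cosθ.
L cosφ = √(L² − r² sin²θ) = 0.29004 m.
|ω_rod| = r ω |cosθ| / √(L² − r² sin²θ) = 0.0584·157.6·0.84619/0.29004 = 26.856 rad/s.

26.9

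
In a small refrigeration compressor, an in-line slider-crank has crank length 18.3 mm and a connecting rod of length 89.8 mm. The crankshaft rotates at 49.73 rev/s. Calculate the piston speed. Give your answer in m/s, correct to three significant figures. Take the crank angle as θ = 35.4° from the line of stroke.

3.87

ω = 2π·49.7 = 312.5 rad/s
For an in-line slider-crank, x = r cosθ + √(L² − r² sin²θ), so v = −rω sinθ·[1 + r cosθ/√(L² − r² sin²θ)].
With r = 0.0183 m, L = 0.0898 m, θ = 35.4°: √(L² − r² sin²θ) = 0.089172 m.
v = −0.0183·312.5·0.57928·[1 + 0.0183·0.81513/0.089172] = -3.8665 m/s.
|v| = 3.8665 m/s.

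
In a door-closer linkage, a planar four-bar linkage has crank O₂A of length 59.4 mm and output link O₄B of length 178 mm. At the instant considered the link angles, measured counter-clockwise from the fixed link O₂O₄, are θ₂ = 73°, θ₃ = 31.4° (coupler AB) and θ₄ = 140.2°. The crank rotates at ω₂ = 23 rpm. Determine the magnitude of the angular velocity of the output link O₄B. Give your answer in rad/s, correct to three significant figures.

ω₂ = 2.409 rad/s (from 23 rpm).
Differentiating the loop-closure r₂e^{iθ₂}+r₃e^{iθ₃}=r₁+r₄e^{iθ₄} gives r₂ω₂e^{iθ₂}+r₃ω₃e^{iθ₃}=r₄ω₄e^{iθ₄}.
Eliminating the other unknown: ω₄ = r₂ω₂ sin(θ₂−θ₃) / [r₄ sin(θ₄−θ₃)].
Numerator sine = +0.66393; denominator sine = +0.94665.
Result = 0.0594·2.409·(+0.66393) / (0.178·(+0.94665)) = +0.56371 rad/s; magnitude 0.56371 rad/s.

0.564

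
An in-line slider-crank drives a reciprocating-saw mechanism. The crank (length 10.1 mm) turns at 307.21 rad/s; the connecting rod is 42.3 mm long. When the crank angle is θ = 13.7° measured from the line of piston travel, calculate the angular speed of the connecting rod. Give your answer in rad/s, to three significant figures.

ω = 307.2 rad/s
The rod makes angle φ with the slider axis where L sinφ = r sinθ; differentiating, L cosφ·φ̇ = r ω cosθ.
L cosφ = √(L² − r² sin²θ) = 0.042232 m.
|ω_rod| = r ω |cosθ| / √(L² − r² sin²θ) = 0.0101·307.2·0.97155/0.042232 = 71.38 rad/s.

71.4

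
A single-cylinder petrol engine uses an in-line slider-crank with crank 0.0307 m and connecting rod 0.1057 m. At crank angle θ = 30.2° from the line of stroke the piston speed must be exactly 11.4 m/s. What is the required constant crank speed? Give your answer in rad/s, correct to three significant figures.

For an in-line slider-crank, |v_piston| = rω|sinθ|·[1 + r cosθ/√(L² − r² sin²θ)].
With r = 0.0307 m, L = 0.1057 m, θ = 30.2°: the bracketed kinematic factor |dx/dθ| = 0.019361 m.
ω = v/|dx/dθ| = 11.4/0.019361 = 588.8 rad/s.

589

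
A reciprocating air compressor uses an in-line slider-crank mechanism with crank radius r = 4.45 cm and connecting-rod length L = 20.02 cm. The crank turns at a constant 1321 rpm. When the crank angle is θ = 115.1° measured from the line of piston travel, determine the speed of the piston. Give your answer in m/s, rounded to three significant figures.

5.04

ω = 2π·1321/60 = 138.3 rad/s
For an in-line slider-crank, x = r cosθ + √(L² − r² sin²θ), so v = −rω sinθ·[1 + r cosθ/√(L² − r² sin²θ)].
With r = 0.0445 m, L = 0.2002 m, θ = 115.1°: √(L² − r² sin²θ) = 0.1961 m.
v = −0.0445·138.3·0.90557·[1 + 0.0445·-0.42420/0.1961] = -5.038 m/s.
|v| = 5.038 m/s.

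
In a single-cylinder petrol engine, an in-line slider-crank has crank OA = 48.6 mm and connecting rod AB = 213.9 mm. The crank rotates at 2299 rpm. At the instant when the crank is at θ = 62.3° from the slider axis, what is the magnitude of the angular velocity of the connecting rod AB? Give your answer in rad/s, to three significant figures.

26.0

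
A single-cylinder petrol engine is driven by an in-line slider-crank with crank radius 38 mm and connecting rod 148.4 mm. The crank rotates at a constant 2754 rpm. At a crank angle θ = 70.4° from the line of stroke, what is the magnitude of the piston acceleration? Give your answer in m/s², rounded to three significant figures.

420

ω = 2π·2754/60 = 288.4 rad/s
x(θ) = r cosθ + √(L² − r² sin²θ); with ω constant, a = ω²·d²x/dθ².
d²x/dθ² = −r cosθ − r²(cos2θ)/√u − r⁴ sin²2θ/(4u^{3/2}),  u = L² − r² sin²θ = 0.0207411 m².
Substituting r = 0.038 m, L = 0.1484 m, θ = 70.4°: d²x/dθ² = -0.0050468 m.
a = ω²·d²x/dθ² = (288.4)²·(-0.0050468) = -419.76 m/s²;  |a| = 419.76 m/s².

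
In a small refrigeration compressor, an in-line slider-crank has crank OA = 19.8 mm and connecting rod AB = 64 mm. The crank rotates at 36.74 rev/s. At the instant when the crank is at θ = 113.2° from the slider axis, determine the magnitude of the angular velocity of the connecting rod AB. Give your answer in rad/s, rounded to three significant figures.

29.3

ω = 230.8 rad/s (converted from 36.74 rev/s).
The rod makes angle φ with the slider axis where L sinφ = r sinθ; differentiating, L cosφ·φ̇ = r ω cosθ.
L cosφ = √(L² − r² sin²θ) = 0.061358 m.
|ω_rod| = r ω |cosθ| / √(L² − r² sin²θ) = 0.0198·230.8·0.39394/0.061358 = 29.346 rad/s.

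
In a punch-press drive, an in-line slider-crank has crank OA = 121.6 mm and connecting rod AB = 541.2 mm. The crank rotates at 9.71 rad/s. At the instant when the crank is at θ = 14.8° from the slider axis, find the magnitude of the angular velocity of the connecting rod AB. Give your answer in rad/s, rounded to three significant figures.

ω = 9.71 rad/s
The rod makes angle φ with the slider axis where L sinφ = r sinθ; differentiating, L cosφ·φ̇ = r ω cosθ.
L cosφ = √(L² − r² sin²θ) = 0.54031 m.
|ω_rod| = r ω |cosθ| / √(L² − r² sin²θ) = 0.1216·9.71·0.96682/0.54031 = 2.1128 rad/s.

2.11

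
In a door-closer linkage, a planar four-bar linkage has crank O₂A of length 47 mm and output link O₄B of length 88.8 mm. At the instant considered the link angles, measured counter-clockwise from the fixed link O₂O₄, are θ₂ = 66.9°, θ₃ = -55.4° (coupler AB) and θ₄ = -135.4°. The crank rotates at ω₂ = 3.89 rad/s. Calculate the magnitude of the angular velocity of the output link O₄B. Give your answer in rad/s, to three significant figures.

1.77

ω₂ = 3.89 rad/s
Differentiating the loop-closure r₂e^{iθ₂}+r₃e^{iθ₃}=r₁+r₄e^{iθ₄} gives r₂ω₂e^{iθ₂}+r₃ω₃e^{iθ₃}=r₄ω₄e^{iθ₄}.
Eliminating the other unknown: ω₄ = r₂ω₂ sin(θ₂−θ₃) / [r₄ sin(θ₄−θ₃)].
Numerator sine = +0.84526; denominator sine = -0.98481.
Result = 0.047·3.89·(+0.84526) / (0.0888·(-0.98481)) = -1.7672 rad/s; magnitude 1.7672 rad/s.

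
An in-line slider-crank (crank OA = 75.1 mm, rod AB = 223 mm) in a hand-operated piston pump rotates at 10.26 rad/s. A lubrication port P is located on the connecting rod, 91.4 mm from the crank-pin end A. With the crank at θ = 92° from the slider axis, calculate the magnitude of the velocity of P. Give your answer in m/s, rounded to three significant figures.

ω = 10.26 rad/s.  Crank-pin speed |V_A| = rω = 0.77053 m/s, perpendicular to OA.
Rod angle: sinφ = −(r/L) sinθ ⇒ φ = -19.668°; ω_rod = −rω cosθ/√(L²−r²sin²θ) = +0.12806 rad/s.
V_P = V_A + ω_rod × AP, with AP = 0.0914 m along the rod.
Components: V_Px = −rω sinθ − a·ω_rod·sinφ = -0.76612 m/s;  V_Py = rω cosθ + a·ω_rod·cosφ = -0.015869 m/s.
|V_P| = √(V_Px² + V_Py²) = 0.76628 m/s.

0.766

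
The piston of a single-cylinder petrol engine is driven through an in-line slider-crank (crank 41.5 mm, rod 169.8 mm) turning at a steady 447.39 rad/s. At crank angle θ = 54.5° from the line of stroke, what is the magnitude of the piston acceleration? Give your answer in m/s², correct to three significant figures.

ω = 447.4 rad/s
x(θ) = r cosθ + √(L² − r² sin²θ); with ω constant, a = ω²·d²x/dθ².
d²x/dθ² = −r cosθ − r²(cos2θ)/√u − r⁴ sin²2θ/(4u^{3/2}),  u = L² − r² sin²θ = 0.0276906 m².
Substituting r = 0.0415 m, L = 0.1698 m, θ = 54.5°: d²x/dθ² = -0.020873 m.
a = ω²·d²x/dθ² = (447.4)²·(-0.020873) = -4178 m/s²;  |a| = 4178 m/s².

4180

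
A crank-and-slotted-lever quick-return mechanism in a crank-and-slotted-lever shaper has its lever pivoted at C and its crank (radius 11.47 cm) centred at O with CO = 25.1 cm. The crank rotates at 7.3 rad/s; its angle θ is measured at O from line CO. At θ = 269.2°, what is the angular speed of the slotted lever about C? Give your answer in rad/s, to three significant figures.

ω = 7.3 rad/s
Crank pin A relative to C: A = (d + r cosθ, r sinθ); lever angle φ = atan2(r sinθ, d + r cosθ).
Differentiating tanφ: φ̇ = rω(d cosθ + r)/(d² + r² + 2dr cosθ).
d² + r² + 2dr cosθ = |CA|² = 0.0753532 m²;  d cosθ + r = +0.1112 m.
|ω_lever| = |0.1147·7.3·+0.1112| / 0.0753532 = 1.2356 rad/s.

1.24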